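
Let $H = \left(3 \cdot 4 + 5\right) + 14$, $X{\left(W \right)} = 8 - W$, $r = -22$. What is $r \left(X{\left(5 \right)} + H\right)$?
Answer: $-748$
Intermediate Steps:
$H = 31$ ($H = \left(12 + 5\right) + 14 = 17 + 14 = 31$)
$r \left(X{\left(5 \right)} + H\right) = - 22 \left(\left(8 - 5\right) + 31\right) = - 22 \left(3 + 31\right) = \left(-22\right) 34 = -748$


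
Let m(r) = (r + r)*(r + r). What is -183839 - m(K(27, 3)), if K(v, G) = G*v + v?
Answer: -230495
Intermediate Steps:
K(v, G) = v + G*v
m(r) = 4*r² (m(r) = (2*r)*(2*r) = 4*r²)
-183839 - m(K(27, 3)) = -183839 - 4*(27*(1 + 3))² = -183839 - 4*(27*4)² = -183839 - 4*108² = -183839 - 4*11664 = -183839 - 1*46656 = -183839 - 46656 = -230495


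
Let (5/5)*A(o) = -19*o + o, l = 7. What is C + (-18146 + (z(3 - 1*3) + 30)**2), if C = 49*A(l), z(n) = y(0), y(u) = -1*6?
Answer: -23744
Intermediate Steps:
y(u) = -6
z(n) = -6
A(o) = -18*o (A(o) = -19*o + o = -18*o)
C = -6174 (C = 49*(-18*7) = 49*(-126) = -6174)
C + (-18146 + (z(3 - 1*3) + 30)**2) = -6174 + (-18146 + (-6 + 30)**2) = -6174 + (-18146 + 24**2) = -6174 + (-18146 + 576) = -6174 - 17570 = -23744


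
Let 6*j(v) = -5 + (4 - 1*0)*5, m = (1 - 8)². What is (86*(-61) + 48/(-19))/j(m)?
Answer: -199444/95 ≈ -2099.4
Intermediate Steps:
m = 49 (m = (-7)² = 49)
j(v) = 5/2 (j(v) = (-5 + (4 - 1*0)*5)/6 = (-5 + (4 + 0)*5)/6 = (-5 + 4*5)/6 = (-5 + 20)/6 = (⅙)*15 = 5/2)
(86*(-61) + 48/(-19))/j(m) = (86*(-61) + 48/(-19))/(5/2) = (-5246 + 48*(-1/19))*(⅖) = (-5246 - 48/19)*(⅖) = -99722/19*⅖ = -199444/95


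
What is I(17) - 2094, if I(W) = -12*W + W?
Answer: -2281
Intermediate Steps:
I(W) = -11*W
I(17) - 2094 = -11*17 - 2094 = -187 - 2094 = -2281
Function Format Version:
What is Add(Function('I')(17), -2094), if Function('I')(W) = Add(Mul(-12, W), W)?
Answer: -2281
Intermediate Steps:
Function('I')(W) = Mul(-11, W)
Add(Function('I')(17), -2094) = Add(Mul(-11, 17), -2094) = Add(-187, -2094) = -2281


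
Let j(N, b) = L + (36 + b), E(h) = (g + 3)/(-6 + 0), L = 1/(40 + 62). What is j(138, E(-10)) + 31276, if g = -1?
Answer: 1064597/34 ≈ 31312.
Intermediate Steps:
L = 1/102 ≈ 0.0098039
E(h) = -⅓ (E(h) = (-1 + 3)/(-6 + 0) = 2/(-6) = 2*(-⅙) = -⅓)
j(N, b) = 3673/102 + b (j(N, b) = 1/102 + (36 + b) = 3673/102 + b)
j(138, E(-10)) + 31276 = (3673/102 - ⅓) + 31276 = 1213/34 + 31276 = 1064597/34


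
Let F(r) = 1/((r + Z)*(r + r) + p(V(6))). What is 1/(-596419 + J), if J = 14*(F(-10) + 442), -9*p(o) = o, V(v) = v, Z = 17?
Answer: -211/124538762 ≈ -1.6943e-6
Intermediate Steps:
p(o) = -o/9
F(r) = 1/(-⅔ + 2*r*(17 + r)) (F(r) = 1/((r + 17)*(r + r) - ⅑*6) = 1/((17 + r)*(2*r) - ⅔) = 1/(2*r*(17 + r) - ⅔) = 1/(-⅔ + 2*r*(17 + r)))
J = 1305647/211 (J = 14*(3/(2*(-1 + 3*(-10)² + 51*(-10))) + 442) = 14*(3/(2*(-1 + 3*100 - 510)) + 442) = 14*(3/(2*(-1 + 300 - 510)) + 442) = 14*((3/2)/(-211) + 442) = 14*((3/2)*(-1/211) + 442) = 14*(-3/422 + 442) = 14*(186521/422) = 1305647/211 ≈ 6187.9)
1/(-596419 + J) = 1/(-596419 + 1305647/211) = 1/(-124538762/211) = -211/124538762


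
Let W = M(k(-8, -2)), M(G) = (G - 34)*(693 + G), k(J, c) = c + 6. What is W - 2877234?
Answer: -2898144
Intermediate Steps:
k(J, c) = 6 + c
M(G) = (-34 + G)*(693 + G)
W = -20910 (W = -23562 + (6 - 2)² + 659*(6 - 2) = -23562 + 4² + 659*4 = -23562 + 16 + 2636 = -20910)
W - 2877234 = -20910 - 2877234 = -2898144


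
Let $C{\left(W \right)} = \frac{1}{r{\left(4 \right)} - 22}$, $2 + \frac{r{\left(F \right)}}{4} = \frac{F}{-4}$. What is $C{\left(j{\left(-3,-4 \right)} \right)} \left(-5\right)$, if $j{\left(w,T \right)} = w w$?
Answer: $\frac{5}{34} \approx 0.14706$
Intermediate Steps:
$r{\left(F \right)} = -8 - F$ ($r{\left(F \right)} = -8 + 4 \frac{F}{-4} = -8 + 4 F \left(- \frac{1}{4}\right) = -8 + 4 \left(- \frac{F}{4}\right) = -8 - F$)
$j{\left(w,T \right)} = w^{2}$
$C{\left(W \right)} = - \frac{1}{34}$ ($C{\left(W \right)} = \frac{1}{\left(-8 - 4\right) - 22} = \frac{1}{-12 - 22} = \frac{1}{-34} = - \frac{1}{34}$)
$C{\left(j{\left(-3,-4 \right)} \right)} \left(-5\right) = \left(- \frac{1}{34}\right) \left(-5\right) = \frac{5}{34}$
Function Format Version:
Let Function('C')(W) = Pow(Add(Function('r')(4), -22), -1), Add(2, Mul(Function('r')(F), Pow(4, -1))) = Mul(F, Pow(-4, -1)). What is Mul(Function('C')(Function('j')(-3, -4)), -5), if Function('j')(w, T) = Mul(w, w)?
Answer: Rational(5, 34) ≈ 0.14706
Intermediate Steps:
Function('r')(F) = Add(-8, Mul(-1, F)) (Function('r')(F) = Add(-8, Mul(4, Mul(F, Pow(-4, -1)))) = Add(-8, Mul(4, Mul(F, Rational(-1, 4)))) = Add(-8, Mul(4, Mul(Rational(-1, 4), F))) = Add(-8, Mul(-1, F)))
Function('j')(w, T) = Pow(w, 2)
Function('C')(W) = Rational(-1, 34) (Function('C')(W) = Pow(Add(Add(-8, Mul(-1, 4)), -22), -1) = Pow(Add(Add(-8, -4), -22), -1) = Pow(Add(-12, -22), -1) = Pow(-34, -1) = Rational(-1, 34))
Mul(Function('C')(Function('j')(-3, -4)), -5) = Mul(Rational(-1, 34), -5) = Rational(5, 34)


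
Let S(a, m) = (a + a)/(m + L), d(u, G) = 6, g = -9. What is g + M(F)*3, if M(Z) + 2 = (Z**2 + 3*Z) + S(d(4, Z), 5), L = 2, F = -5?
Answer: 141/7 ≈ 20.143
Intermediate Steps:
S(a, m) = 2*a/(2 + m) (S(a, m) = (a + a)/(m + 2) = (2*a)/(2 + m) = 2*a/(2 + m))
M(Z) = -2/7 + Z**2 + 3*Z (M(Z) = -2 + ((Z**2 + 3*Z) + 2*6/(2 + 5)) = -2 + ((Z**2 + 3*Z) + 2*6/7) = -2 + ((Z**2 + 3*Z) + 2*6*(1/7)) = -2 + ((Z**2 + 3*Z) + 12/7) = -2 + (12/7 + Z**2 + 3*Z) = -2/7 + Z**2 + 3*Z)
g + M(F)*3 = -9 + (-2/7 + (-5)**2 + 3*(-5))*3 = -9 + (-2/7 + 25 - 15)*3 = -9 + (68/7)*3 = -9 + 204/7 = 141/7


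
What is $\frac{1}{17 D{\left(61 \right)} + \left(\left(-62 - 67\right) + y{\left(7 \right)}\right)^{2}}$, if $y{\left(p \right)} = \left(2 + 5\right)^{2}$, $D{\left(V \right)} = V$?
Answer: $\frac{1}{7437} \approx 0.00013446$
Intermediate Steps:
$y{\left(p \right)} = 49$ ($y{\left(p \right)} = 7^{2} = 49$)
$\frac{1}{17 D{\left(61 \right)} + \left(\left(-62 - 67\right) + y{\left(7 \right)}\right)^{2}} = \frac{1}{17 \cdot 61 + \left(\left(-62 - 67\right) + 49\right)^{2}} = \frac{1}{1037 + \left(-129 + 49\right)^{2}} = \frac{1}{1037 + \left(-80\right)^{2}} = \frac{1}{1037 + 6400} = \frac{1}{7437}$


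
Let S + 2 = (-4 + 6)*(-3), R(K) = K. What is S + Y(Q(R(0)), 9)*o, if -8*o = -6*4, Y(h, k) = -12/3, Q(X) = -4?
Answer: -20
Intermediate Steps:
Y(h, k) = -4 (Y(h, k) = -12*⅓ = -4)
o = 3 (o = -(-3)*4/4 = -⅛*(-24) = 3)
S = -8 (S = -2 + (-4 + 6)*(-3) = -2 + 2*(-3) = -2 - 6 = -8)
S + Y(Q(R(0)), 9)*o = -8 - 4*3 = -8 - 12 = -20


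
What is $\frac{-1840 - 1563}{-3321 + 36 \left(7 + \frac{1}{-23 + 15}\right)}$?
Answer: $\frac{6806}{6147} \approx 1.1072$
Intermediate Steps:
$\frac{-1840 - 1563}{-3321 + 36 \left(7 + \frac{1}{-23 + 15}\right)} = - \frac{3403}{-3321 + 36 \left(7 + \frac{1}{-8}\right)} = - \frac{3403}{-3321 + 36 \left(7 - \frac{1}{8}\right)} = - \frac{3403}{-3321 + 36 \cdot \frac{55}{8}} = - \frac{3403}{-3321 + \frac{495}{2}} = - \frac{3403}{- \frac{6147}{2}} = \left(-3403\right) \left(- \frac{2}{6147}\right) = \frac{6806}{6147}$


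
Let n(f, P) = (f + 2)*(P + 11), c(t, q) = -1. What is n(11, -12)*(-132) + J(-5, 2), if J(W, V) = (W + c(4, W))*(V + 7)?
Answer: 1662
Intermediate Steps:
J(W, V) = (-1 + W)*(7 + V) (J(W, V) = (W - 1)*(V + 7) = (-1 + W)*(7 + V))
n(f, P) = (2 + f)*(11 + P)
n(11, -12)*(-132) + J(-5, 2) = (22 + 2*(-12) + 11*11 - 12*11)*(-132) + (-7 - 1*2 + 7*(-5) + 2*(-5)) = (22 - 24 + 121 - 132)*(-132) + (-7 - 2 - 35 - 10) = -13*(-132) - 54 = 1716 - 54 = 1662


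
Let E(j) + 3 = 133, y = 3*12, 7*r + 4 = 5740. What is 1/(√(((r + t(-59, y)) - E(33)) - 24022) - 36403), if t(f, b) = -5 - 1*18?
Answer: -4319/157227328 - I*√1144423/9276412352 ≈ -2.747e-5 - 1.1532e-7*I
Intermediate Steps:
r = 5736/7 (r = -4/7 + (⅐)*5740 = -4/7 + 820 = 5736/7 ≈ 819.43)
y = 36
t(f, b) = -23 (t(f, b) = -5 - 18 = -23)
E(j) = 130 (E(j) = -3 + 133 = 130)
1/(√(((r + t(-59, y)) - E(33)) - 24022) - 36403) = 1/(√(((5736/7 - 23) - 1*130) - 24022) - 36403) = 1/(√((5575/7 - 130) - 24022) - 36403) = 1/(√(4665/7 - 24022) - 36403) = 1/(√(-163489/7) - 36403) = 1/(I*√1144423/7 - 36403) = 1/(-36403 + I*√1144423/7)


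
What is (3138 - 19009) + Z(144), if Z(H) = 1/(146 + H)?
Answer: -4602589/290 ≈ -15871.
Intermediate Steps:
(3138 - 19009) + Z(144) = (3138 - 19009) + 1/(146 + 144) = -15871 + 1/290 = -4602589/290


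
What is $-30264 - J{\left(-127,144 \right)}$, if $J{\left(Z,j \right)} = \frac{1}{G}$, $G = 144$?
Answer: $- \frac{4358017}{144} \approx -30264.0$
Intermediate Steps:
$J{\left(Z,j \right)} = \frac{1}{144}$
$-30264 - J{\left(-127,144 \right)} = -30264 - \frac{1}{144} = - \frac{4358017}{144}$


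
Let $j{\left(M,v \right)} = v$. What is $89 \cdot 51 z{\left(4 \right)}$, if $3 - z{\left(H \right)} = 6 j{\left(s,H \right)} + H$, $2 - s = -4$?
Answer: $-113475$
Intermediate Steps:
$s = 6$ ($s = 2 - -4 = 2 + 4 = 6$)
$z{\left(H \right)} = 3 - 7 H$ ($z{\left(H \right)} = 3 - \left(6 H + H\right) = 3 - 7 H$)
$89 \cdot 51 z{\left(4 \right)} = 89 \cdot 51 \left(3 - 28\right) = 4539 \left(3 - 28\right) = 4539 \left(-25\right) = -113475$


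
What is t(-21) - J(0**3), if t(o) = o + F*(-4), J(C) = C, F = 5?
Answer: -41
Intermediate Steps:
t(o) = -20 + o (t(o) = o + 5*(-4) = o - 20 = -20 + o)
t(-21) - J(0**3) = (-20 - 21) - 1*0**3 = -41 - 1*0 = -41 + 0 = -41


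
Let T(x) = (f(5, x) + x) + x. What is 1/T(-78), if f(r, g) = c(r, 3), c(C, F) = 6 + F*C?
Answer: -1/135 ≈ -0.0074074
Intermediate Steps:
c(C, F) = 6 + C*F
f(r, g) = 6 + 3*r (f(r, g) = 6 + r*3 = 6 + 3*r)
T(x) = 21 + 2*x (T(x) = ((6 + 3*5) + x) + x = ((6 + 15) + x) + x = (21 + x) + x = 21 + 2*x)
1/T(-78) = 1/(21 + 2*(-78)) = 1/(21 - 156) = 1/(-135) = -1/135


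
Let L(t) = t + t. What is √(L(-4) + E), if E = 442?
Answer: √434 ≈ 20.833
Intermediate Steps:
L(t) = 2*t
√(L(-4) + E) = √(2*(-4) + 442) = √(-8 + 442) = √434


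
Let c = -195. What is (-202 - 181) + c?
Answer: -578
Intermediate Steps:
(-202 - 181) + c = (-202 - 181) - 195 = -383 - 195 = -578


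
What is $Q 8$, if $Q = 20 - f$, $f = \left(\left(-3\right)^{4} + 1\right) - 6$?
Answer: $-448$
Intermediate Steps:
$f = 76$ ($f = \left(81 + 1\right) - 6 = 82 - 6 = 76$)
$Q = -56$ ($Q = 20 - 76 = -56$)
$Q 8 = \left(-56\right) 8 = -448$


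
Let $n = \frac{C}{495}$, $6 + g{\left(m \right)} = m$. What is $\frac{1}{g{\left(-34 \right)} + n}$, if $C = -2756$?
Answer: $- \frac{495}{22556} \approx -0.021945$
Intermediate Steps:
$g{\left(m \right)} = -6 + m$
$n = - \frac{2756}{495} \approx -5.5677$
$\frac{1}{g{\left(-34 \right)} + n} = \frac{1}{\left(-6 - 34\right) - \frac{2756}{495}} = \frac{1}{-40 - \frac{2756}{495}} = \frac{1}{- \frac{22556}{495}} = - \frac{495}{22556}$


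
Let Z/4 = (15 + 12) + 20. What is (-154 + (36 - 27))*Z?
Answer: -27260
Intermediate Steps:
Z = 188 (Z = 4*((15 + 12) + 20) = 4*(27 + 20) = 4*47 = 188)
(-154 + (36 - 27))*Z = (-154 + (36 - 27))*188 = (-154 + 9)*188 = -145*188 = -27260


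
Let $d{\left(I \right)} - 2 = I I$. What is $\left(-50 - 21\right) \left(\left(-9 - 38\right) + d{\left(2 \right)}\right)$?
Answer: $2911$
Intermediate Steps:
$d{\left(I \right)} = 2 + I^{2}$ ($d{\left(I \right)} = 2 + I I = 2 + I^{2}$)
$\left(-50 - 21\right) \left(\left(-9 - 38\right) + d{\left(2 \right)}\right) = \left(-50 - 21\right) \left(\left(-9 - 38\right) + \left(2 + 2^{2}\right)\right) = - 71 \left(-47 + \left(2 + 4\right)\right) = - 71 \left(-47 + 6\right) = \left(-71\right) \left(-41\right) = 2911$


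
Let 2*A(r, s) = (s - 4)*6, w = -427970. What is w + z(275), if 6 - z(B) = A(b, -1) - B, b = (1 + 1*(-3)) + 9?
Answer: -427674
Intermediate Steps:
b = 7 (b = (1 - 3) + 9 = -2 + 9 = 7)
A(r, s) = -12 + 3*s (A(r, s) = ((s - 4)*6)/2 = ((-4 + s)*6)/2 = (-24 + 6*s)/2 = -12 + 3*s)
z(B) = 21 + B (z(B) = 6 - ((-12 + 3*(-1)) - B) = 6 - ((-12 - 3) - B) = 6 - (-15 - B) = 6 + (15 + B) = 21 + B)
w + z(275) = -427970 + (21 + 275) = -427970 + 296 = -427674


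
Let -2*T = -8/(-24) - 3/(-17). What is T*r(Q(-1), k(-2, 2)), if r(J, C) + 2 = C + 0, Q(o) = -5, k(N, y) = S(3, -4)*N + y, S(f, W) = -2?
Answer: -52/51 ≈ -1.0196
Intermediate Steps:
k(N, y) = y - 2*N (k(N, y) = -2*N + y = y - 2*N)
r(J, C) = -2 + C (r(J, C) = -2 + (C + 0) = -2 + C)
T = -13/51 (T = -(-8/(-24) - 3/(-17))/2 = -(-8*(-1/24) - 3*(-1/17))/2 = -(⅓ + 3/17)/2 = -½*26/51 = -13/51 ≈ -0.25490)
T*r(Q(-1), k(-2, 2)) = -13*(-2 + (2 - 2*(-2)))/51 = -13*(-2 + (2 + 4))/51 = -13*(-2 + 6)/51 = -13/51*4 = -52/51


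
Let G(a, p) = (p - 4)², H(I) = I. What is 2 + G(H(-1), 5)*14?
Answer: 16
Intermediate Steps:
G(a, p) = (-4 + p)²
2 + G(H(-1), 5)*14 = 2 + (-4 + 5)²*14 = 2 + 1²*14 = 2 + 1*14 = 2 + 14 = 16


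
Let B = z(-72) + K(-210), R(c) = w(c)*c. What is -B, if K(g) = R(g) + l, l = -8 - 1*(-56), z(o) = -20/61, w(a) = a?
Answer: -2693008/61 ≈ -44148.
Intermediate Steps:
z(o) = -20/61 (z(o) = -20*1/61 = -20/61)
R(c) = c² (R(c) = c*c = c²)
l = 48 (l = -8 + 56 = 48)
K(g) = 48 + g² (K(g) = g² + 48 = 48 + g²)
B = 2693008/61 (B = -20/61 + (48 + (-210)²) = -20/61 + (48 + 44100) = -20/61 + 44148 = 2693008/61 ≈ 44148.)
-B = -1*2693008/61 = -2693008/61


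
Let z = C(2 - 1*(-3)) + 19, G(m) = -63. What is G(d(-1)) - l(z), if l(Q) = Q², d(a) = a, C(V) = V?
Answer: -639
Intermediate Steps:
z = 24 (z = (2 - 1*(-3)) + 19 = (2 + 3) + 19 = 5 + 19 = 24)
G(d(-1)) - l(z) = -63 - 1*24² = -63 - 1*576 = -63 - 576 = -639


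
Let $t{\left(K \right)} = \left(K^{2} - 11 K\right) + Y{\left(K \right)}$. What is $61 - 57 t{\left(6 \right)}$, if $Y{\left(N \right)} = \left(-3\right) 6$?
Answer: $2797$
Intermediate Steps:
$Y{\left(N \right)} = -18$
$t{\left(K \right)} = -18 + K^{2} - 11 K$ ($t{\left(K \right)} = \left(K^{2} - 11 K\right) - 18 = -18 + K^{2} - 11 K$)
$61 - 57 t{\left(6 \right)} = 61 - 57 \left(-18 + 6^{2} - 66\right) = 61 - 57 \left(-18 + 36 - 66\right) = 61 - -2736 = 61 + 2736 = 2797$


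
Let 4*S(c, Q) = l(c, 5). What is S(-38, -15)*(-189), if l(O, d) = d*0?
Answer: 0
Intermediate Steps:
l(O, d) = 0
S(c, Q) = 0 (S(c, Q) = (¼)*0 = 0)
S(-38, -15)*(-189) = 0*(-189) = 0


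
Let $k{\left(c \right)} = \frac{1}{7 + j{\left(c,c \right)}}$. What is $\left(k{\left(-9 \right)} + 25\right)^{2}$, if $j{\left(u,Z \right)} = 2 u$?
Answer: $\frac{75076}{121} \approx 620.46$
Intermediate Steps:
$k{\left(c \right)} = \frac{1}{7 + 2 c}$
$\left(k{\left(-9 \right)} + 25\right)^{2} = \left(\frac{1}{7 + 2 \left(-9\right)} + 25\right)^{2} = \left(\frac{1}{7 - 18} + 25\right)^{2} = \left(\frac{1}{-11} + 25\right)^{2} = \left(- \frac{1}{11} + 25\right)^{2} = \left(\frac{274}{11}\right)^{2} = \frac{75076}{121}$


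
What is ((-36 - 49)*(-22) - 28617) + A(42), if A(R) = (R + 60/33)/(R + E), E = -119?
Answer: -22655191/847 ≈ -26748.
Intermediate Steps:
A(R) = (20/11 + R)/(-119 + R) (A(R) = (R + 60/33)/(R - 119) = (R + 60*(1/33))/(-119 + R) = (R + 20/11)/(-119 + R) = (20/11 + R)/(-119 + R))
((-36 - 49)*(-22) - 28617) + A(42) = ((-36 - 49)*(-22) - 28617) + (20/11 + 42)/(-119 + 42) = (-85*(-22) - 28617) + (482/11)/(-77) = (1870 - 28617) - 1/77*482/11 = -26747 - 482/847 = -22655191/847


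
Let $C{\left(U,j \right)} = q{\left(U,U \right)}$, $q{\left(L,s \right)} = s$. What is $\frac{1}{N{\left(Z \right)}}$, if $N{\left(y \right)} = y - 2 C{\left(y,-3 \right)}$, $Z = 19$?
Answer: $- \frac{1}{19} \approx -0.052632$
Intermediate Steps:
$C{\left(U,j \right)} = U$
$N{\left(y \right)} = - y$ ($N{\left(y \right)} = y - 2 y = - y$)
$\frac{1}{N{\left(Z \right)}} = \frac{1}{\left(-1\right) 19} = \frac{1}{-19} = - \frac{1}{19}$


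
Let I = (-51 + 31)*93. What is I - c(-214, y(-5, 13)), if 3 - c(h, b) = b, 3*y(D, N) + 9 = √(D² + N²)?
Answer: -1866 + √194/3 ≈ -1861.4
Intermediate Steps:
y(D, N) = -3 + √(D² + N²)/3
c(h, b) = 3 - b
I = -1860 (I = -20*93 = -1860)
I - c(-214, y(-5, 13)) = -1860 - (3 - (-3 + √((-5)² + 13²)/3)) = -1860 - (3 - (-3 + √(25 + 169)/3)) = -1860 - (3 - (-3 + √194/3)) = -1860 - (3 + (3 - √194/3)) = -1860 - (6 - √194/3) = -1860 + (-6 + √194/3) = -1866 + √194/3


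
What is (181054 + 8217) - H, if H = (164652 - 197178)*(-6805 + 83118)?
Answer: 2482345909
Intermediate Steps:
H = -2482156638 (H = -32526*76313 = -2482156638)
(181054 + 8217) - H = (181054 + 8217) - 1*(-2482156638) = 189271 + 2482156638 = 2482345909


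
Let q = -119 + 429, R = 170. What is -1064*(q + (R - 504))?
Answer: 25536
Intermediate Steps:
q = 310
-1064*(q + (R - 504)) = -1064*(310 + (170 - 504)) = -1064*(310 - 334) = -1064*(-24) = 25536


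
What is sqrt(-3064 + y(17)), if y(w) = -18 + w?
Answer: I*sqrt(3065) ≈ 55.362*I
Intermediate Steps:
sqrt(-3064 + y(17)) = sqrt(-3064 + (-18 + 17)) = sqrt(-3064 - 1) = sqrt(-3065) = I*sqrt(3065)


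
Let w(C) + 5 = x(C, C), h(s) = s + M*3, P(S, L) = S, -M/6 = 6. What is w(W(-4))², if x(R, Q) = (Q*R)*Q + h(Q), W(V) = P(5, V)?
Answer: 289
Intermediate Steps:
M = -36 (M = -6*6 = -36)
h(s) = -108 + s (h(s) = s - 36*3 = s - 108 = -108 + s)
W(V) = 5
x(R, Q) = -108 + Q + R*Q² (x(R, Q) = (Q*R)*Q + (-108 + Q) = R*Q² + (-108 + Q) = -108 + Q + R*Q²)
w(C) = -113 + C + C³ (w(C) = -5 + (-108 + C + C*C²) = -5 + (-108 + C + C³) = -113 + C + C³)
w(W(-4))² = (-113 + 5 + 5³)² = (-113 + 5 + 125)² = 17² = 289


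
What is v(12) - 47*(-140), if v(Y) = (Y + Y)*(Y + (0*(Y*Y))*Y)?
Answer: 6868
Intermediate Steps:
v(Y) = 2*Y² (v(Y) = (2*Y)*(Y + (0*Y²)*Y) = (2*Y)*(Y + 0*Y) = (2*Y)*(Y + 0) = (2*Y)*Y = 2*Y²)
v(12) - 47*(-140) = 2*12² - 47*(-140) = 2*144 + 6580 = 288 + 6580 = 6868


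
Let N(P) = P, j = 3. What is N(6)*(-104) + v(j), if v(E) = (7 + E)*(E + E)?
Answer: -564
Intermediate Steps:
v(E) = 2*E*(7 + E) (v(E) = (7 + E)*(2*E) = 2*E*(7 + E))
N(6)*(-104) + v(j) = 6*(-104) + 2*3*(7 + 3) = -624 + 2*3*10 = -624 + 60 = -564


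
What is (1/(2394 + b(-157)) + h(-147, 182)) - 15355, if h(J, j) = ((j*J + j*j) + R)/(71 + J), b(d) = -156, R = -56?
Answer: -328228987/21261 ≈ -15438.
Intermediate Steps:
h(J, j) = (-56 + j² + J*j)/(71 + J) (h(J, j) = ((j*J + j*j) - 56)/(71 + J) = ((J*j + j²) - 56)/(71 + J) = ((j² + J*j) - 56)/(71 + J) = (-56 + j² + J*j)/(71 + J))
(1/(2394 + b(-157)) + h(-147, 182)) - 15355 = (1/(2394 - 156) + (-56 + 182² - 147*182)/(71 - 147)) - 15355 = (1/2238 + (-56 + 33124 - 26754)/(-76)) - 15355 = (1/2238 - 1/76*6314) - 15355 = (1/2238 - 3157/38) - 15355 = -1766332/21261 - 15355 = -328228987/21261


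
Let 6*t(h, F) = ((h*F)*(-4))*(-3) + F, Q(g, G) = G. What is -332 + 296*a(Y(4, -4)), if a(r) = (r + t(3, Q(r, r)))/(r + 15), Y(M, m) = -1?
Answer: -10154/21 ≈ -483.52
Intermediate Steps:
t(h, F) = F/6 + 2*F*h (t(h, F) = (((h*F)*(-4))*(-3) + F)/6 = (((F*h)*(-4))*(-3) + F)/6 = (-4*F*h*(-3) + F)/6 = (12*F*h + F)/6 = (F + 12*F*h)/6 = F/6 + 2*F*h)
a(r) = 43*r/(6*(15 + r)) (a(r) = (r + r*(1 + 12*3)/6)/(r + 15) = (r + r*(1 + 36)/6)/(15 + r) = (r + (⅙)*r*37)/(15 + r) = (r + 37*r/6)/(15 + r) = (43*r/6)/(15 + r) = 43*r/(6*(15 + r)))
-332 + 296*a(Y(4, -4)) = -332 + 296*((43/6)*(-1)/(15 - 1)) = -332 + 296*((43/6)*(-1)/14) = -332 + 296*((43/6)*(-1)*(1/14)) = -332 + 296*(-43/84) = -332 - 3182/21 = -10154/21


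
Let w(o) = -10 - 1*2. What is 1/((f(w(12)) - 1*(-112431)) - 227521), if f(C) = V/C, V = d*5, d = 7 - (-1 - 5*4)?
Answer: -3/345305 ≈ -8.6880e-6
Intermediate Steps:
d = 28 (d = 7 - (-1 - 20) = 7 - 1*(-21) = 7 + 21 = 28)
w(o) = -12 (w(o) = -10 - 2 = -12)
V = 140 (V = 28*5 = 140)
f(C) = 140/C
1/((f(w(12)) - 1*(-112431)) - 227521) = 1/((140/(-12) - 1*(-112431)) - 227521) = 1/((140*(-1/12) + 112431) - 227521) = 1/((-35/3 + 112431) - 227521) = 1/(337258/3 - 227521) = 1/(-345305/3) = -3/345305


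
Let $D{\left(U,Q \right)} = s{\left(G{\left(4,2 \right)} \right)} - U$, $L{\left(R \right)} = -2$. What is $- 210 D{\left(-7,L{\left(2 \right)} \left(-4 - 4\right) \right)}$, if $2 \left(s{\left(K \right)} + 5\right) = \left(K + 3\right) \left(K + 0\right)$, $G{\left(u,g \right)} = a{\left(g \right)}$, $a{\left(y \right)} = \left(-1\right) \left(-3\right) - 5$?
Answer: $-210$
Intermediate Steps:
$a{\left(y \right)} = -2$ ($a{\left(y \right)} = 3 - 5 = -2$)
$G{\left(u,g \right)} = -2$
$s{\left(K \right)} = -5 + \frac{K \left(3 + K\right)}{2}$ ($s{\left(K \right)} = -5 + \frac{\left(K + 3\right) \left(K + 0\right)}{2} = -5 + \frac{\left(3 + K\right) K}{2} = -5 + \frac{K \left(3 + K\right)}{2}$)
$D{\left(U,Q \right)} = -6 - U$ ($D{\left(U,Q \right)} = \left(-5 + \frac{\left(-2\right)^{2}}{2} + \frac{3}{2} \left(-2\right)\right) - U = \left(-5 + \frac{1}{2} \cdot 4 - 3\right) - U = \left(-5 + 2 - 3\right) - U = -6 - U$)
$- 210 D{\left(-7,L{\left(2 \right)} \left(-4 - 4\right) \right)} = - 210 \left(-6 - -7\right) = - 210 \left(-6 + 7\right) = \left(-210\right) 1 = -210$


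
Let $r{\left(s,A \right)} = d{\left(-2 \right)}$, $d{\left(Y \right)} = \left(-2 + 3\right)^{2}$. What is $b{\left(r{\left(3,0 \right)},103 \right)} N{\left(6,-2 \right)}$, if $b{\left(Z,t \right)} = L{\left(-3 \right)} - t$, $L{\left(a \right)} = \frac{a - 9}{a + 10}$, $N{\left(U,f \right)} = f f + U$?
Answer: $- \frac{7330}{7} \approx -1047.1$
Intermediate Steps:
$N{\left(U,f \right)} = U + f^{2}$ ($N{\left(U,f \right)} = f^{2} + U = U + f^{2}$)
$d{\left(Y \right)} = 1$ ($d{\left(Y \right)} = 1^{2} = 1$)
$L{\left(a \right)} = \frac{-9 + a}{10 + a}$
$r{\left(s,A \right)} = 1$
$b{\left(Z,t \right)} = - \frac{12}{7} - t$ ($b{\left(Z,t \right)} = \frac{-9 - 3}{10 - 3} - t = \frac{1}{7} \left(-12\right) - t = - \frac{12}{7} - t$)
$b{\left(r{\left(3,0 \right)},103 \right)} N{\left(6,-2 \right)} = \left(- \frac{12}{7} - 103\right) \left(6 + \left(-2\right)^{2}\right) = \left(- \frac{12}{7} - 103\right) \left(6 + 4\right) = \left(- \frac{733}{7}\right) 10 = - \frac{7330}{7}$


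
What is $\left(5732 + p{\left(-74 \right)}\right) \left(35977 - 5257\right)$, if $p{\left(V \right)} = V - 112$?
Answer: $170373120$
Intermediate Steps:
$p{\left(V \right)} = -112 + V$ ($p{\left(V \right)} = V - 112 = -112 + V$)
$\left(5732 + p{\left(-74 \right)}\right) \left(35977 - 5257\right) = \left(5732 - 186\right) \left(35977 - 5257\right) = \left(5732 - 186\right) 30720 = 5546 \cdot 30720 = 170373120$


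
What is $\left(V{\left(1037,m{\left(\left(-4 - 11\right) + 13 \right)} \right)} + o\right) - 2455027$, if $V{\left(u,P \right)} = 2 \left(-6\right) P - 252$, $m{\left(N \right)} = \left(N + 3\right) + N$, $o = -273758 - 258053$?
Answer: $-2987078$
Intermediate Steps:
$o = -531811$ ($o = -273758 - 258053 = -531811$)
$m{\left(N \right)} = 3 + 2 N$ ($m{\left(N \right)} = \left(3 + N\right) + N = 3 + 2 N$)
$V{\left(u,P \right)} = -252 - 12 P$ ($V{\left(u,P \right)} = - 12 P - 252 = -252 - 12 P$)
$\left(V{\left(1037,m{\left(\left(-4 - 11\right) + 13 \right)} \right)} + o\right) - 2455027 = \left(\left(-252 - 12 \left(3 + 2 \left(\left(-4 - 11\right) + 13\right)\right)\right) - 531811\right) - 2455027 = \left(\left(-252 - 12 \left(3 + 2 \left(-15 + 13\right)\right)\right) - 531811\right) - 2455027 = \left(\left(-252 - 12 \left(3 + 2 \left(-2\right)\right)\right) - 531811\right) - 2455027 = \left(\left(-252 - 12 \left(3 - 4\right)\right) - 531811\right) - 2455027 = \left(\left(-252 - -12\right) - 531811\right) - 2455027 = \left(\left(-252 + 12\right) - 531811\right) - 2455027 = \left(-240 - 531811\right) - 2455027 = -532051 - 2455027 = -2987078$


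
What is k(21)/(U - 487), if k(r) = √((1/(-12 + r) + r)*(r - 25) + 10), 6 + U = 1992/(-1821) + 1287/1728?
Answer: -38848*I*√670/57496879 ≈ -0.017489*I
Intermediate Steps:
U = -739951/116544 (U = -6 + (1992/(-1821) + 1287/1728) = -6 + (1992*(-1/1821) + 1287*(1/1728)) = -6 + (-664/607 + 143/192) = -6 - 40687/116544 = -739951/116544 ≈ -6.3491)
k(r) = √(10 + (-25 + r)*(r + 1/(-12 + r))) (k(r) = √((r + 1/(-12 + r))*(-25 + r) + 10) = √((-25 + r)*(r + 1/(-12 + r)) + 10) = √(10 + (-25 + r)*(r + 1/(-12 + r))))
k(21)/(U - 487) = √((-145 + 21³ - 37*21² + 311*21)/(-12 + 21))/(-739951/116544 - 487) = √((-145 + 9261 - 37*441 + 6531)/9)/(-57496879/116544) = √((-145 + 9261 - 16317 + 6531)/9)*(-116544/57496879) = √((⅑)*(-670))*(-116544/57496879) = √(-670/9)*(-116544/57496879) = (I*√670/3)*(-116544/57496879) = -38848*I*√670/57496879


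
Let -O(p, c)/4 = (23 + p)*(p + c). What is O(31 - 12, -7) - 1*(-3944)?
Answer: 1928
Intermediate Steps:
O(p, c) = -4*(23 + p)*(c + p) (O(p, c) = -4*(23 + p)*(p + c) = -4*(23 + p)*(c + p))
O(31 - 12, -7) - 1*(-3944) = (-92*(-7) - 92*(31 - 12) - 4*(31 - 12)**2 - 4*(-7)*(31 - 12)) - 1*(-3944) = (644 - 92*19 - 4*19**2 - 4*(-7)*19) + 3944 = (644 - 1748 - 4*361 + 532) + 3944 = (644 - 1748 - 1444 + 532) + 3944 = -2016 + 3944 = 1928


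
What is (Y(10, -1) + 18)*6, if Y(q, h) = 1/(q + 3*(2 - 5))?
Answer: 114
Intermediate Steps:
Y(q, h) = 1/(-9 + q) (Y(q, h) = 1/(q + 3*(-3)) = 1/(q - 9) = 1/(-9 + q))
(Y(10, -1) + 18)*6 = (1/(-9 + 10) + 18)*6 = (1/1 + 18)*6 = (1 + 18)*6 = 19*6 = 114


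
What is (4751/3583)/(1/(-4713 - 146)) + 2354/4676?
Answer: -53968767651/8377054 ≈ -6442.5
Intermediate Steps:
(4751/3583)/(1/(-4713 - 146)) + 2354/4676 = (4751*(1/3583))/(1/(-4859)) + 2354*(1/4676) = 4751/(3583*(-1/4859)) + 1177/2338 = (4751/3583)*(-4859) + 1177/2338 = -23085109/3583 + 1177/2338 = -53968767651/8377054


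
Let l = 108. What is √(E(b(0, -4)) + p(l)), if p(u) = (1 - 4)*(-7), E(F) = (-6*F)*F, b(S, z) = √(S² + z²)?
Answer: 5*I*√3 ≈ 8.6602*I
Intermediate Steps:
E(F) = -6*F²
p(u) = 21 (p(u) = -3*(-7) = 21)
√(E(b(0, -4)) + p(l)) = √(-6*(√(0² + (-4)²))² + 21) = √(-6*(√(0 + 16))² + 21) = √(-6*(√16)² + 21) = √(-6*4² + 21) = √(-6*16 + 21) = √(-96 + 21) = √(-75) = 5*I*√3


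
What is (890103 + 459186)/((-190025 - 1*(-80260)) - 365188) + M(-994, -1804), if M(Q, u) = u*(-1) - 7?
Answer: 852141252/474953 ≈ 1794.2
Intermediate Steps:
M(Q, u) = -7 - u (M(Q, u) = -u - 7 = -7 - u)
(890103 + 459186)/((-190025 - 1*(-80260)) - 365188) + M(-994, -1804) = (890103 + 459186)/((-190025 - 1*(-80260)) - 365188) + (-7 - 1*(-1804)) = 1349289/((-190025 + 80260) - 365188) + (-7 + 1804) = 1349289/(-109765 - 365188) + 1797 = 1349289/(-474953) + 1797 = 1349289*(-1/474953) + 1797 = -1349289/474953 + 1797 = 852141252/474953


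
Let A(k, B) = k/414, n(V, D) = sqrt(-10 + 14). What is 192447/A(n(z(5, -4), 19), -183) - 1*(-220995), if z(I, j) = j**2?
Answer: 40057524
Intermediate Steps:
n(V, D) = 2 (n(V, D) = sqrt(4) = 2)
A(k, B) = k/414 (A(k, B) = k*(1/414) = k/414)
192447/A(n(z(5, -4), 19), -183) - 1*(-220995) = 192447/(((1/414)*2)) - 1*(-220995) = 192447/(1/207) + 220995 = 192447*207 + 220995 = 39836529 + 220995 = 40057524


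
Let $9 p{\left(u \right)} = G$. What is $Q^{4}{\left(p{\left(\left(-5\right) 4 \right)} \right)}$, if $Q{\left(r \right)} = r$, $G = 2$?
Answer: $\frac{16}{6561} \approx 0.0024387$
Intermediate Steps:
$p{\left(u \right)} = \frac{2}{9}$ ($p{\left(u \right)} = \frac{1}{9} \cdot 2 = \frac{2}{9}$)
$Q^{4}{\left(p{\left(\left(-5\right) 4 \right)} \right)} = \left(\frac{2}{9}\right)^{4} = \frac{16}{6561}$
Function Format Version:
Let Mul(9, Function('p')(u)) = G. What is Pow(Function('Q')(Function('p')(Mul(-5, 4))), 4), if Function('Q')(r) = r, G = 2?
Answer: Rational(16, 6561) ≈ 0.0024387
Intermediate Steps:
Function('p')(u) = Rational(2, 9) (Function('p')(u) = Mul(Rational(1, 9), 2) = Rational(2, 9))
Pow(Function('Q')(Function('p')(Mul(-5, 4))), 4) = Pow(Rational(2, 9), 4) = Rational(16, 6561)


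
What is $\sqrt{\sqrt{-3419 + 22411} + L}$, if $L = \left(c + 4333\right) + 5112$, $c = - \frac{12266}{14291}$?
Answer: $\frac{\sqrt{1928802378639 + 816930724 \sqrt{1187}}}{14291} \approx 97.887$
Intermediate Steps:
$c = - \frac{12266}{14291}$ ($c = \left(-12266\right) \frac{1}{14291} = - \frac{12266}{14291} \approx -0.8583$)
$L = \frac{134966229}{14291}$ ($L = \left(- \frac{12266}{14291} + 4333\right) + 5112 = \frac{61910637}{14291} + 5112 = \frac{134966229}{14291} \approx 9444.1$)
$\sqrt{\sqrt{-3419 + 22411} + L} = \sqrt{\sqrt{-3419 + 22411} + \frac{134966229}{14291}} = \sqrt{\sqrt{18992} + \frac{134966229}{14291}} = \sqrt{4 \sqrt{1187} + \frac{134966229}{14291}} = \sqrt{\frac{134966229}{14291} + 4 \sqrt{1187}}$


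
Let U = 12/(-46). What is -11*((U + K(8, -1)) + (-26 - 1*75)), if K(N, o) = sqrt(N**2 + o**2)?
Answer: 25619/23 - 11*sqrt(65) ≈ 1025.2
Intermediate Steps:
U = -6/23 (U = 12*(-1/46) = -6/23 ≈ -0.26087)
-11*((U + K(8, -1)) + (-26 - 1*75)) = -11*((-6/23 + sqrt(8**2 + (-1)**2)) + (-26 - 1*75)) = -11*((-6/23 + sqrt(64 + 1)) + (-26 - 75)) = -11*((-6/23 + sqrt(65)) - 101) = -11*(-2329/23 + sqrt(65)) = 25619/23 - 11*sqrt(65)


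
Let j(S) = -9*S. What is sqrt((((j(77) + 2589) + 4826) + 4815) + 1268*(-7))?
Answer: sqrt(2661) ≈ 51.585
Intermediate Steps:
sqrt((((j(77) + 2589) + 4826) + 4815) + 1268*(-7)) = sqrt((((-9*77 + 2589) + 4826) + 4815) + 1268*(-7)) = sqrt((((-693 + 2589) + 4826) + 4815) - 8876) = sqrt(((1896 + 4826) + 4815) - 8876) = sqrt((6722 + 4815) - 8876) = sqrt(11537 - 8876) = sqrt(2661)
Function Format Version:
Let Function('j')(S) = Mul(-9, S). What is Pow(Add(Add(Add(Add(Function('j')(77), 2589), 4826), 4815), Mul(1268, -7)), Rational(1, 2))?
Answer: Pow(2661, Rational(1, 2)) ≈ 51.585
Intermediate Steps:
Pow(Add(Add(Add(Add(Function('j')(77), 2589), 4826), 4815), Mul(1268, -7)), Rational(1, 2)) = Pow(Add(Add(Add(Add(Mul(-9, 77), 2589), 4826), 4815), Mul(1268, -7)), Rational(1, 2)) = Pow(Add(Add(Add(Add(-693, 2589), 4826), 4815), -8876), Rational(1, 2)) = Pow(Add(Add(Add(1896, 4826), 4815), -8876), Rational(1, 2)) = Pow(Add(Add(6722, 4815), -8876), Rational(1, 2)) = Pow(Add(11537, -8876), Rational(1, 2)) = Pow(2661, Rational(1, 2))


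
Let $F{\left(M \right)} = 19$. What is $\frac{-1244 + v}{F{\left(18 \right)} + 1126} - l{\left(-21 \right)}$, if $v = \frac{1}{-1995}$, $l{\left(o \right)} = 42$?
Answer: $- \frac{98421331}{2284275} \approx -43.086$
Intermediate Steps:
$v = - \frac{1}{1995} \approx -0.00050125$
$\frac{-1244 + v}{F{\left(18 \right)} + 1126} - l{\left(-21 \right)} = \frac{-1244 - \frac{1}{1995}}{19 + 1126} - 42 = - \frac{2481781}{1995 \cdot 1145} - 42 = \left(- \frac{2481781}{1995}\right) \frac{1}{1145} - 42 = - \frac{2481781}{2284275} - 42 = - \frac{98421331}{2284275}$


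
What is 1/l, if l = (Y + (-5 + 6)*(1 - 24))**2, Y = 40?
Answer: 1/289 ≈ 0.0034602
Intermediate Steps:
l = 289 (l = (40 + (-5 + 6)*(1 - 24))**2 = (40 + 1*(-23))**2 = (40 - 23)**2 = 17**2 = 289)
1/l = 1/289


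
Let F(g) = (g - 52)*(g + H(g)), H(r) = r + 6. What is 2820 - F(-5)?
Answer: 2592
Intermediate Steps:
H(r) = 6 + r
F(g) = (-52 + g)*(6 + 2*g) (F(g) = (g - 52)*(g + (6 + g)) = (-52 + g)*(6 + 2*g))
2820 - F(-5) = 2820 - (-312 - 98*(-5) + 2*(-5)²) = 2820 - (-312 + 490 + 2*25) = 2820 - (-312 + 490 + 50) = 2820 - 1*228 = 2820 - 228 = 2592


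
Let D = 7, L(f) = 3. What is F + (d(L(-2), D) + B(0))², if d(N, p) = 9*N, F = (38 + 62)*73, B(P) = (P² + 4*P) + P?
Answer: 8029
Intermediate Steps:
B(P) = P² + 5*P
F = 7300 (F = 100*73 = 7300)
F + (d(L(-2), D) + B(0))² = 7300 + (9*3 + 0*(5 + 0))² = 7300 + (27 + 0*5)² = 7300 + (27 + 0)² = 7300 + 27² = 7300 + 729 = 8029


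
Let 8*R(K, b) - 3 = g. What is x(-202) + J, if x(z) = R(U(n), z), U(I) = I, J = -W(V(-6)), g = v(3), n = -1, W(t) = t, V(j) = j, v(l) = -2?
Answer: 49/8 ≈ 6.1250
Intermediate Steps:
g = -2
J = 6 (J = -1*(-6) = 6)
R(K, b) = ⅛ (R(K, b) = 3/8 + (⅛)*(-2) = 3/8 - ¼ = ⅛)
x(z) = ⅛
x(-202) + J = ⅛ + 6 = 49/8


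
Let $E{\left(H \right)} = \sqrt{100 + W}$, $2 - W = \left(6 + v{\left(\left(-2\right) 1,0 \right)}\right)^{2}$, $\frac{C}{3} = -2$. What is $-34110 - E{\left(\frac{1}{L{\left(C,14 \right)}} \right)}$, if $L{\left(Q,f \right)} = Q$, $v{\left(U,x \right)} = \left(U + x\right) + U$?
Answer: $-34110 - 7 \sqrt{2} \approx -34120.0$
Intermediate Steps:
$v{\left(U,x \right)} = x + 2 U$
$C = -6$ ($C = 3 \left(-2\right) = -6$)
$W = -2$ ($W = 2 - \left(6 + \left(0 + 2 \left(\left(-2\right) 1\right)\right)\right)^{2} = 2 - \left(6 + \left(0 + 2 \left(-2\right)\right)\right)^{2} = 2 - \left(6 + \left(0 - 4\right)\right)^{2} = 2 - \left(6 - 4\right)^{2} = 2 - 2^{2} = 2 - 4 = -2$)
$E{\left(H \right)} = 7 \sqrt{2}$ ($E{\left(H \right)} = \sqrt{100 - 2} = \sqrt{98} = 7 \sqrt{2}$)
$-34110 - E{\left(\frac{1}{L{\left(C,14 \right)}} \right)} = -34110 - 7 \sqrt{2}$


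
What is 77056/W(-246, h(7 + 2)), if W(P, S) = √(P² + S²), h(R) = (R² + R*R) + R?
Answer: 77056*√9973/29919 ≈ 257.20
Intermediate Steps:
h(R) = R + 2*R² (h(R) = (R² + R²) + R = 2*R² + R = R + 2*R²)
77056/W(-246, h(7 + 2)) = 77056/(√((-246)² + ((7 + 2)*(1 + 2*(7 + 2)))²)) = 77056/(√(60516 + (9*(1 + 2*9))²)) = 77056/(√(60516 + (9*(1 + 18))²)) = 77056/(√(60516 + (9*19)²)) = 77056/(√(60516 + 171²)) = 77056/(√(60516 + 29241)) = 77056/(√89757) = 77056/((3*√9973)) = 77056*(√9973/29919) = 77056*√9973/29919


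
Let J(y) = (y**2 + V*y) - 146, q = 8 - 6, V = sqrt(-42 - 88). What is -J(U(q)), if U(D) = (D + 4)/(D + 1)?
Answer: 142 - 2*I*sqrt(130) ≈ 142.0 - 22.803*I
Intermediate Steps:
V = I*sqrt(130) (V = sqrt(-130) = I*sqrt(130) ≈ 11.402*I)
q = 2
U(D) = (4 + D)/(1 + D)
J(y) = -146 + y**2 + I*y*sqrt(130) (J(y) = (y**2 + (I*sqrt(130))*y) - 146 = (y**2 + I*y*sqrt(130)) - 146 = -146 + y**2 + I*y*sqrt(130))
-J(U(q)) = -(-146 + ((4 + 2)/(1 + 2))**2 + I*((4 + 2)/(1 + 2))*sqrt(130)) = -(-146 + (6/3)**2 + I*(6/3)*sqrt(130)) = -(-146 + ((1/3)*6)**2 + I*((1/3)*6)*sqrt(130)) = -(-146 + 2**2 + I*2*sqrt(130)) = -(-146 + 4 + 2*I*sqrt(130)) = -(-142 + 2*I*sqrt(130)) = 142 - 2*I*sqrt(130)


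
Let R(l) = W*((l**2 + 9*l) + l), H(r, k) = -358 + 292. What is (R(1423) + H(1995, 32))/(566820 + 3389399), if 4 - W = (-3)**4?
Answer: -157015309/3956219 ≈ -39.688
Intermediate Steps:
W = -77 (W = 4 - 1*(-3)**4 = 4 - 1*81 = 4 - 81 = -77)
H(r, k) = -66
R(l) = -770*l - 77*l**2 (R(l) = -77*((l**2 + 9*l) + l) = -77*(l**2 + 10*l) = -770*l - 77*l**2)
(R(1423) + H(1995, 32))/(566820 + 3389399) = (-77*1423*(10 + 1423) - 66)/(566820 + 3389399) = (-77*1423*1433 - 66)/3956219 = (-157015243 - 66)*(1/3956219) = -157015309*1/3956219 = -157015309/3956219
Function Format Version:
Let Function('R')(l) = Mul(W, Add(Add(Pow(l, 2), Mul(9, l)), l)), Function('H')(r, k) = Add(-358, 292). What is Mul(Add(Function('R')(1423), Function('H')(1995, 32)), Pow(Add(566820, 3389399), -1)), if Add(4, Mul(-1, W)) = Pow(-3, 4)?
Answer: Rational(-157015309, 3956219) ≈ -39.688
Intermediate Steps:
W = -77 (W = Add(4, Mul(-1, Pow(-3, 4))) = Add(4, Mul(-1, 81)) = Add(4, -81) = -77)
Function('H')(r, k) = -66
Function('R')(l) = Add(Mul(-770, l), Mul(-77, Pow(l, 2))) (Function('R')(l) = Mul(-77, Add(Add(Pow(l, 2), Mul(9, l)), l)) = Mul(-77, Add(Pow(l, 2), Mul(10, l))) = Add(Mul(-770, l), Mul(-77, Pow(l, 2))))
Mul(Add(Function('R')(1423), Function('H')(1995, 32)), Pow(Add(566820, 3389399), -1)) = Mul(Add(Mul(-77, 1423, Add(10, 1423)), -66), Pow(Add(566820, 3389399), -1)) = Mul(Add(Mul(-77, 1423, 1433), -66), Pow(3956219, -1)) = Mul(Add(-157015243, -66), Rational(1, 3956219)) = Mul(-157015309, Rational(1, 3956219)) = Rational(-157015309, 3956219)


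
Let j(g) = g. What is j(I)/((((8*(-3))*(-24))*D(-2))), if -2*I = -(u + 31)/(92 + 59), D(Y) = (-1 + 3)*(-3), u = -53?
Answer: 11/521856 ≈ 2.1079e-5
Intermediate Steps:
D(Y) = -6 (D(Y) = 2*(-3) = -6)
I = -11/151 (I = -(-1)*(-53 + 31)/(92 + 59)/2 = -(-1)*(-22/151)/2 = -(-1)*(-22*1/151)/2 = -(-1)*(-22)/(2*151) = -1/2*22/151 = -11/151 ≈ -0.072848)
j(I)/((((8*(-3))*(-24))*D(-2))) = -11/(151*(((8*(-3))*(-24))*(-6))) = -11/(151*(-24*(-24)*(-6))) = -11/(151*(576*(-6))) = -11/151/(-3456) = -11/151*(-1/3456) = 11/521856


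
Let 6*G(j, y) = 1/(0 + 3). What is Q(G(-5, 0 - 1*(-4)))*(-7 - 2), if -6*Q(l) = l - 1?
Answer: -17/12 ≈ -1.4167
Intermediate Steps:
G(j, y) = 1/18 (G(j, y) = 1/(6*(0 + 3)) = (⅙)/3 = (⅙)*(⅓) = 1/18)
Q(l) = ⅙ - l/6 (Q(l) = -(l - 1)/6 = -(-1 + l)/6 = ⅙ - l/6)
Q(G(-5, 0 - 1*(-4)))*(-7 - 2) = (⅙ - ⅙*1/18)*(-7 - 2) = (⅙ - 1/108)*(-9) = (17/108)*(-9) = -17/12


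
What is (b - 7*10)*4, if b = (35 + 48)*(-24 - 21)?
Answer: -15220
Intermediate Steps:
b = -3735 (b = 83*(-45) = -3735)
(b - 7*10)*4 = (-3735 - 7*10)*4 = (-3735 - 70)*4 = -3805*4 = -15220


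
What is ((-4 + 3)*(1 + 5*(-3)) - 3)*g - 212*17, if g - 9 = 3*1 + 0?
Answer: -3472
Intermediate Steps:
g = 12 (g = 9 + (3*1 + 0) = 9 + (3 + 0) = 9 + 3 = 12)
((-4 + 3)*(1 + 5*(-3)) - 3)*g - 212*17 = ((-4 + 3)*(1 + 5*(-3)) - 3)*12 - 212*17 = (-(1 - 15) - 3)*12 - 53*68 = (-1*(-14) - 3)*12 - 3604 = (14 - 3)*12 - 3604 = 11*12 - 3604 = 132 - 3604 = -3472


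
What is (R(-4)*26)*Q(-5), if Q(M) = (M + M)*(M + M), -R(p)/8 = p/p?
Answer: -20800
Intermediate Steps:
R(p) = -8 (R(p) = -8*p/p = -8*1 = -8)
Q(M) = 4*M² (Q(M) = (2*M)*(2*M) = 4*M²)
(R(-4)*26)*Q(-5) = (-8*26)*(4*(-5)²) = -832*25 = -208*100 = -20800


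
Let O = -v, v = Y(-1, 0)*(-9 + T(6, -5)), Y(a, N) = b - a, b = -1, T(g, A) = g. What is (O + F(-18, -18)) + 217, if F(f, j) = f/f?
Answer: 218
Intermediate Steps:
Y(a, N) = -1 - a
F(f, j) = 1
v = 0 (v = (-1 - 1*(-1))*(-9 + 6) = (-1 + 1)*(-3) = 0*(-3) = 0)
O = 0 (O = -1*0 = 0)
(O + F(-18, -18)) + 217 = (0 + 1) + 217 = 1 + 217 = 218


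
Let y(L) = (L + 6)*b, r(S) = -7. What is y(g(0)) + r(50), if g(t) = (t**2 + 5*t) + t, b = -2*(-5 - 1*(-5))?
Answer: -7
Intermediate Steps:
b = 0 (b = -2*(-5 + 5) = -2*0 = 0)
g(t) = t**2 + 6*t
y(L) = 0 (y(L) = (L + 6)*0 = (6 + L)*0 = 0)
y(g(0)) + r(50) = 0 - 7 = -7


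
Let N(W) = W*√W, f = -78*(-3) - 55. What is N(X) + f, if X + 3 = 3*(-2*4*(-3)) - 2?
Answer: 179 + 67*√67 ≈ 727.42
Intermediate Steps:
f = 179 (f = 234 - 55 = 179)
X = 67 (X = -3 + (3*(-2*4*(-3)) - 2) = -3 + (3*(-8*(-3)) - 2) = -3 + (3*24 - 2) = -3 + (72 - 2) = -3 + 70 = 67)
N(W) = W^(3/2)
N(X) + f = 67^(3/2) + 179 = 67*√67 + 179 = 179 + 67*√67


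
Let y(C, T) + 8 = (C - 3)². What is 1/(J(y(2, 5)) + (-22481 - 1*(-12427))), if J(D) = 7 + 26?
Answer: -1/10021 ≈ -9.9790e-5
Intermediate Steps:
y(C, T) = -8 + (-3 + C)² (y(C, T) = -8 + (C - 3)² = -8 + (-3 + C)²)
J(D) = 33
1/(J(y(2, 5)) + (-22481 - 1*(-12427))) = 1/(33 + (-22481 - 1*(-12427))) = 1/(33 + (-22481 + 12427)) = 1/(33 - 10054) = 1/(-10021) = -1/10021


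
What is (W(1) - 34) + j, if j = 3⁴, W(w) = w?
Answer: 48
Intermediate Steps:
j = 81
(W(1) - 34) + j = (1 - 34) + 81 = -33 + 81 = 48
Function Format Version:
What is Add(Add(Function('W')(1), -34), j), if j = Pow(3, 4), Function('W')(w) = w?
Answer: 48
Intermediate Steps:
j = 81
Add(Add(Function('W')(1), -34), j) = Add(Add(1, -34), 81) = Add(-33, 81) = 48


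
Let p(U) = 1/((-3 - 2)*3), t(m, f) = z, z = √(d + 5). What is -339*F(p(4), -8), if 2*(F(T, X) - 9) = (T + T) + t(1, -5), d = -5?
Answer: -15142/5 ≈ -3028.4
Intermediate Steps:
z = 0 (z = √(-5 + 5) = √0 = 0)
t(m, f) = 0
p(U) = -1/15 (p(U) = 1/(-5*3) = 1/(-15) = -1/15)
F(T, X) = 9 + T (F(T, X) = 9 + ((T + T) + 0)/2 = 9 + (2*T + 0)/2 = 9 + (2*T)/2 = 9 + T)
-339*F(p(4), -8) = -339*(9 - 1/15) = -339*134/15 = -15142/5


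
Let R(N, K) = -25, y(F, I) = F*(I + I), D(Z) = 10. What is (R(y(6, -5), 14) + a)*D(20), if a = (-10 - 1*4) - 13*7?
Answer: -1300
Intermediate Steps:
y(F, I) = 2*F*I (y(F, I) = F*(2*I) = 2*F*I)
a = -105 (a = (-10 - 4) - 91 = -14 - 91 = -105)
(R(y(6, -5), 14) + a)*D(20) = (-25 - 105)*10 = -130*10 = -1300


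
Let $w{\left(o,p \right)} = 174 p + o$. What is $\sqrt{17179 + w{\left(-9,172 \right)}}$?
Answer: $\sqrt{47098} \approx 217.02$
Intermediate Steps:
$w{\left(o,p \right)} = o + 174 p$
$\sqrt{17179 + w{\left(-9,172 \right)}} = \sqrt{17179 + \left(-9 + 174 \cdot 172\right)} = \sqrt{17179 + \left(-9 + 29928\right)} = \sqrt{17179 + 29919} = \sqrt{47098}$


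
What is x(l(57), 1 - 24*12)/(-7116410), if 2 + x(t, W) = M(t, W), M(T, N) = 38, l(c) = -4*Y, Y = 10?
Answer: -18/3558205 ≈ -5.0587e-6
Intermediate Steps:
l(c) = -40 (l(c) = -4*10 = -40)
x(t, W) = 36 (x(t, W) = -2 + 38 = 36)
x(l(57), 1 - 24*12)/(-7116410) = 36/(-7116410) = 36*(-1/7116410) = -18/3558205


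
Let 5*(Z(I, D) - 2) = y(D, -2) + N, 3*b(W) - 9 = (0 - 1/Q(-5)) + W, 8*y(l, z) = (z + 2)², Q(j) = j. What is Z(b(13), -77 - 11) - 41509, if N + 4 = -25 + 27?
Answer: -207537/5 ≈ -41507.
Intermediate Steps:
y(l, z) = (2 + z)²/8 (y(l, z) = (z + 2)²/8 = (2 + z)²/8)
N = -2 (N = -4 + (-25 + 27) = -4 + 2 = -2)
b(W) = 46/15 + W/3 (b(W) = 3 + ((0 - 1/(-5)) + W)/3 = 3 + ((0 - 1*(-⅕)) + W)/3 = 3 + ((0 + ⅕) + W)/3 = 3 + (⅕ + W)/3 = 3 + (1/15 + W/3) = 46/15 + W/3)
Z(I, D) = 8/5 (Z(I, D) = 2 + ((2 - 2)²/8 - 2)/5 = 2 + ((⅛)*0² - 2)/5 = 2 + ((⅛)*0 - 2)/5 = 2 + (0 - 2)/5 = 2 + (⅕)*(-2) = 2 - ⅖ = 8/5)
Z(b(13), -77 - 11) - 41509 = 8/5 - 41509 = -207537/5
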